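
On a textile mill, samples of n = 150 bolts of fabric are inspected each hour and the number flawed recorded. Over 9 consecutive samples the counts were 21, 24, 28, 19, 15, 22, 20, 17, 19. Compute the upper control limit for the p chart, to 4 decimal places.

0.2213

p̄ = Σdᵢ / (k·n) = 185 / (9 × 150) = 0.13704
UCL = p̄ + 3·√(p̄(1−p̄)/n) = 0.13704 + 3 × √(0.13704×0.86296/150) = 0.13704 + 3 × 0.02808 = 0.22127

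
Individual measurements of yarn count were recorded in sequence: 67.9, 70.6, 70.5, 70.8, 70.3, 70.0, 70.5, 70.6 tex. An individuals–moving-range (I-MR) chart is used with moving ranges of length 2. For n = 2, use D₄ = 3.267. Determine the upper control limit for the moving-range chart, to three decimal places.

Moving ranges: 2.7, 0.1, 0.3, 0.5, 0.3, 0.5, 0.1; M̄R̄ = 4.5000 / 7 = 0.6429
UCL_MR = D₄·M̄R̄ = 3.267 × 0.6429 = 2.1002

2.100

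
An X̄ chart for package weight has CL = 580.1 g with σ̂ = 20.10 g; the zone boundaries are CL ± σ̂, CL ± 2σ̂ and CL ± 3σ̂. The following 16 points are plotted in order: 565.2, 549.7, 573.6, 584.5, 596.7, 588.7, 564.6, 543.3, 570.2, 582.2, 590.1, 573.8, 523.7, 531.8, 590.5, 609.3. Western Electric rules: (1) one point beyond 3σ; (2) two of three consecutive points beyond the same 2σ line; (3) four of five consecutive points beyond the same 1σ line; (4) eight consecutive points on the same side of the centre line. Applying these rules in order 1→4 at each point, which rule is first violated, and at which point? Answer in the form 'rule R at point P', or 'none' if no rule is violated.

Zone of each point (C = within 1σ̂, B = 1σ̂–2σ̂, A = 2σ̂–3σ̂, * = beyond 3σ̂; sign = side of CL): 1:-C, 2:-B, 3:-C, 4:+C, 5:+C, 6:+C, 7:-C, 8:-B, 9:-C, 10:+C, 11:+C, 12:-C, 13:-A, 14:-A, 15:+C, 16:+B
Rule 2 (two of three consecutive points beyond the same 2σ limit) is satisfied at point 14.

rule 2 at point 14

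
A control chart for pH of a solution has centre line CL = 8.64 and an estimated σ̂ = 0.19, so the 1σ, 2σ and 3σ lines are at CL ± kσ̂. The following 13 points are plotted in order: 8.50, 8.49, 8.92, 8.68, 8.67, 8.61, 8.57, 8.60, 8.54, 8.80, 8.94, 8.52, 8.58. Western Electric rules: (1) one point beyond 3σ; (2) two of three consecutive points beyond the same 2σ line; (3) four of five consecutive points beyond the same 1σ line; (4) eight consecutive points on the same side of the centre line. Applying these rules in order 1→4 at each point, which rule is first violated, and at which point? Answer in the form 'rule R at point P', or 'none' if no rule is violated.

none

Zone of each point (C = within 1σ̂, B = 1σ̂–2σ̂, A = 2σ̂–3σ̂, * = beyond 3σ̂; sign = side of CL): 1:-C, 2:-C, 3:+B, 4:+C, 5:+C, 6:-C, 7:-C, 8:-C, 9:-C, 10:+C, 11:+B, 12:-C, 13:-C
No rule fires across all 13 points.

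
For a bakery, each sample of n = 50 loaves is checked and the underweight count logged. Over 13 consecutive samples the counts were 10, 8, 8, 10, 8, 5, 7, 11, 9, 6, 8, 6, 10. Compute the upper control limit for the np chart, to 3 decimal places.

15.991

p̄ = Σdᵢ / (k·n) = 106 / (13 × 50) = 0.16308
UCL = np̄ + 3·√(np̄(1−p̄)) = 8.1538 + 3 × √(8.1538×0.83692) = 8.1538 + 3 × 2.6123 = 15.9908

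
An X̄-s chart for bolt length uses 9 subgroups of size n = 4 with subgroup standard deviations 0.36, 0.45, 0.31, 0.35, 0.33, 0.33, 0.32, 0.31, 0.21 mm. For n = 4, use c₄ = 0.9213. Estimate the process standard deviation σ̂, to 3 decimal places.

s̄ = (0.36 + 0.45 + 0.31 + 0.35 + 0.33 + 0.33 + 0.32 + 0.31 + 0.21) / 9 = 0.3300
σ̂ = s̄ / c₄ = 0.3300 / 0.9213 = 0.3582

0.358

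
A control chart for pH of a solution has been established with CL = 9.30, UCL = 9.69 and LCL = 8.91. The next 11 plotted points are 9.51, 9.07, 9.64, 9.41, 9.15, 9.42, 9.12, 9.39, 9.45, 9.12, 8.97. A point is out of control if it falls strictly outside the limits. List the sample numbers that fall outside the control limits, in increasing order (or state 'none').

none

All 11 points lie within [8.91, 9.69].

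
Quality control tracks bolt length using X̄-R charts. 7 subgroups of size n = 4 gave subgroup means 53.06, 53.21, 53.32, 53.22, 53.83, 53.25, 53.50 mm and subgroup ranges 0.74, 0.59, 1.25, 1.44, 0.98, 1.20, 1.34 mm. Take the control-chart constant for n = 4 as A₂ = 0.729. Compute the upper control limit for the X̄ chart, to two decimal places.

X̄̄ = (53.06 + 53.21 + 53.32 + 53.22 + 53.83 + 53.25 + 53.50) / 7 = 373.3900 / 7 = 53.3414
R̄ = (0.74 + 0.59 + 1.25 + 1.44 + 0.98 + 1.20 + 1.34) / 7 = 7.5400 / 7 = 1.0771
UCL = X̄̄ + A₂·R̄ = 53.3414 + 0.729 × 1.0771 = 54.1267

54.13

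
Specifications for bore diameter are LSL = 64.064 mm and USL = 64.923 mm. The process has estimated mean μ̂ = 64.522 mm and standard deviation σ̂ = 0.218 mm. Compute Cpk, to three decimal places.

0.613

Cpu = (USL − μ̂) / (3σ̂) = (64.923 − 64.522) / (3 × 0.218) = 0.6131; Cpl = (μ̂ − LSL) / (3σ̂) = (64.522 − 64.064) / (3 × 0.218) = 0.7003; Cpk = min(Cpu, Cpl) = 0.6131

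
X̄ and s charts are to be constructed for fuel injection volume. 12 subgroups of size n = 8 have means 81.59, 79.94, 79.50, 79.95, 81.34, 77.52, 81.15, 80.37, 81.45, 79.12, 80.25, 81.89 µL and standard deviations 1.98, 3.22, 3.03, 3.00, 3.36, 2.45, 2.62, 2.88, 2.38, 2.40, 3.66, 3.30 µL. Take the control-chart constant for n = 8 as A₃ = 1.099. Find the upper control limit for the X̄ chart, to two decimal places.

X̄̄ = (81.59 + 79.94 + 79.50 + 79.95 + 81.34 + 77.52 + 81.15 + 80.37 + 81.45 + 79.12 + 80.25 + 81.89) / 12 = 80.3392
s̄ = (1.98 + 3.22 + 3.03 + 3.00 + 3.36 + 2.45 + 2.62 + 2.88 + 2.38 + 2.40 + 3.66 + 3.30) / 12 = 2.8567
UCL = X̄̄ + A₃·s̄ = 80.3392 + 1.099 × 2.8567 = 83.4786

83.48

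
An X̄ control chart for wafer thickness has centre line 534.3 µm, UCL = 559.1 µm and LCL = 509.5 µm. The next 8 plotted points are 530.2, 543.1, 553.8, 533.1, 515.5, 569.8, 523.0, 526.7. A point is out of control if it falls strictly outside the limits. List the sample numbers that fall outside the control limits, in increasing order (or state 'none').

6

Compare each point to [509.5, 559.1]: sample 6 = 569.8 > UCL.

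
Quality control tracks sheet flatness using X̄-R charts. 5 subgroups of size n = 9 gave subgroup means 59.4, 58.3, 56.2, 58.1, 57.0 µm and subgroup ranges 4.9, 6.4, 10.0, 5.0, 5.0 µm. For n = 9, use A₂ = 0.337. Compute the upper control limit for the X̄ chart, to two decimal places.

59.91

X̄̄ = (59.4 + 58.3 + 56.2 + 58.1 + 57.0) / 5 = 289.0000 / 5 = 57.8000
R̄ = (4.9 + 6.4 + 10.0 + 5.0 + 5.0) / 5 = 31.3000 / 5 = 6.2600
UCL = X̄̄ + A₂·R̄ = 57.8000 + 0.337 × 6.2600 = 59.9096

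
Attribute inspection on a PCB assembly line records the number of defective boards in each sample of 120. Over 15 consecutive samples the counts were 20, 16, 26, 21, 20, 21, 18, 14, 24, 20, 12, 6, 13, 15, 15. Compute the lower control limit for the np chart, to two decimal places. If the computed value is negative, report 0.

p̄ = Σdᵢ / (k·n) = 261 / (15 × 120) = 0.14500
LCL = np̄ − 3·√(np̄(1−p̄)) = 17.4000 − 3 × 3.8571 = 5.8288

5.83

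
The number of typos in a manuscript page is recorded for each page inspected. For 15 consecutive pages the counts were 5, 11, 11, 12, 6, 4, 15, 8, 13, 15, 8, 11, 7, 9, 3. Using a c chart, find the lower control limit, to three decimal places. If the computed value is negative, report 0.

0.101

c̄ = (5 + 11 + 11 + 12 + 6 + 4 + 15 + 8 + 13 + 15 + 8 + 11 + 7 + 9 + 3) / 15 = 138 / 15 = 9.2000
LCL = c̄ − 3√c̄ = 9.2000 − 3 × 3.0332 = 0.1005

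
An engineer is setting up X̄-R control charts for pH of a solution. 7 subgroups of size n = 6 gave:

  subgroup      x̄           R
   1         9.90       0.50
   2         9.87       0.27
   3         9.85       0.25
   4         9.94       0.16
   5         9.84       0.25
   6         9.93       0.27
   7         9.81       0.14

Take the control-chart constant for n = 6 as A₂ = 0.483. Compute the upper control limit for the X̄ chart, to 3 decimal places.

10.004

X̄̄ = (9.90 + 9.87 + 9.85 + 9.94 + 9.84 + 9.93 + 9.81) / 7 = 69.1400 / 7 = 9.8771
R̄ = (0.50 + 0.27 + 0.25 + 0.16 + 0.25 + 0.27 + 0.14) / 7 = 1.8400 / 7 = 0.2629
UCL = X̄̄ + A₂·R̄ = 9.8771 + 0.483 × 0.2629 = 10.0041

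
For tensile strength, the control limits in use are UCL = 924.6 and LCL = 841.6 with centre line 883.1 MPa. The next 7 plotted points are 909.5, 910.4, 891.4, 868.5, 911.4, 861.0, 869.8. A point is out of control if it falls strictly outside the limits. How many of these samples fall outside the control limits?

All 7 points lie within [841.6, 924.6].

0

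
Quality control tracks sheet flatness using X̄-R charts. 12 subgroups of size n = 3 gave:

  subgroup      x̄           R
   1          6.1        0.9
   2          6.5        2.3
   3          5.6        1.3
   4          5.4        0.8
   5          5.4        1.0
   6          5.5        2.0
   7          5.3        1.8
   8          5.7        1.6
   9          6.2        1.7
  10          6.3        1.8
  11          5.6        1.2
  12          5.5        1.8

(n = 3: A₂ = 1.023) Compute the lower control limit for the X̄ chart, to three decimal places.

X̄̄ = (6.1 + 6.5 + 5.6 + 5.4 + 5.4 + 5.5 + 5.3 + 5.7 + 6.2 + 6.3 + 5.6 + 5.5) / 12 = 69.1000 / 12 = 5.7583
R̄ = (0.9 + 2.3 + 1.3 + 0.8 + 1.0 + 2.0 + 1.8 + 1.6 + 1.7 + 1.8 + 1.2 + 1.8) / 12 = 18.2000 / 12 = 1.5167
LCL = X̄̄ − A₂·R̄ = 5.7583 − 1.023 × 1.5167 = 4.2068

4.207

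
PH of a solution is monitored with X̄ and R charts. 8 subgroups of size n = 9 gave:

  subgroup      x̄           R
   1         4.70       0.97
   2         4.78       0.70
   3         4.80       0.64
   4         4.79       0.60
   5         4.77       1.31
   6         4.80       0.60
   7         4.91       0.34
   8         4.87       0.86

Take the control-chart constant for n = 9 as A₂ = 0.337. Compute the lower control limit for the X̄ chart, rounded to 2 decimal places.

4.55

X̄̄ = (4.70 + 4.78 + 4.80 + 4.79 + 4.77 + 4.80 + 4.91 + 4.87) / 8 = 38.4200 / 8 = 4.8025
R̄ = (0.97 + 0.70 + 0.64 + 0.60 + 1.31 + 0.60 + 0.34 + 0.86) / 8 = 6.0200 / 8 = 0.7525
LCL = X̄̄ − A₂·R̄ = 4.8025 − 0.337 × 0.7525 = 4.5489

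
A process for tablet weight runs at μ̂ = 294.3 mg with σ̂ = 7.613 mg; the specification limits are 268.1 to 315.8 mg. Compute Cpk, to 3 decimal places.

0.941

Cpu = (USL − μ̂) / (3σ̂) = (315.8 − 294.3) / (3 × 7.613) = 0.9414; Cpl = (μ̂ − LSL) / (3σ̂) = (294.3 − 268.1) / (3 × 7.613) = 1.1472; Cpk = min(Cpu, Cpl) = 0.9414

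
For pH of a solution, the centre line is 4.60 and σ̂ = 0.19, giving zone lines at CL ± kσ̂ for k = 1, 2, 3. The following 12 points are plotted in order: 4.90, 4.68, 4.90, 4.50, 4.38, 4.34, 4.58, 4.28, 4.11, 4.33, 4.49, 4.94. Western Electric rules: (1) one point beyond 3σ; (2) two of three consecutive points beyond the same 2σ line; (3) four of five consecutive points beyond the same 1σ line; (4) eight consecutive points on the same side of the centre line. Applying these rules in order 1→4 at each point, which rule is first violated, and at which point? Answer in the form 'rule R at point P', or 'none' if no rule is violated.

rule 3 at point 9

Zone of each point (C = within 1σ̂, B = 1σ̂–2σ̂, A = 2σ̂–3σ̂, * = beyond 3σ̂; sign = side of CL): 1:+B, 2:+C, 3:+B, 4:-C, 5:-B, 6:-B, 7:-C, 8:-B, 9:-A, 10:-B, 11:-C, 12:+B
Rule 3 (four of five consecutive points beyond the same 1σ limit) is satisfied at point 9.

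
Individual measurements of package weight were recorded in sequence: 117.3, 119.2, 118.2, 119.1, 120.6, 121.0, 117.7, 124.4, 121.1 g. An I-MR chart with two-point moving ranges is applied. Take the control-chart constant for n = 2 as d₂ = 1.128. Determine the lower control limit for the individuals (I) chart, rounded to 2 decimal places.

X̄ = (117.3 + 119.2 + 118.2 + 119.1 + 120.6 + 121.0 + 117.7 + 124.4 + 121.1) / 9 = 119.8444
Moving ranges: 1.9, 1.0, 0.9, 1.5, 0.4, 3.3, 6.7, 3.3; M̄R̄ = 19.0000 / 8 = 2.3750
LCL = X̄ − 3·M̄R̄/d₂ = 119.8444 − 3 × 2.3750 / 1.128 = 113.5280

113.53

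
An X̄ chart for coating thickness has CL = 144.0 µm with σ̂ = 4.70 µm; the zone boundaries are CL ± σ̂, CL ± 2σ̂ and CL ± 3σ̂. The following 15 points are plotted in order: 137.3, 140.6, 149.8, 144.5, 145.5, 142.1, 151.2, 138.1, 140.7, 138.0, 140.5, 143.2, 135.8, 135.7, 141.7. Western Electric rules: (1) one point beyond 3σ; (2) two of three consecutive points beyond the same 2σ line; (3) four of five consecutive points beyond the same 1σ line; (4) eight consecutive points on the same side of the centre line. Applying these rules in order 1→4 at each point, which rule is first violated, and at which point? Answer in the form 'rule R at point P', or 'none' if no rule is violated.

Zone of each point (C = within 1σ̂, B = 1σ̂–2σ̂, A = 2σ̂–3σ̂, * = beyond 3σ̂; sign = side of CL): 1:-B, 2:-C, 3:+B, 4:+C, 5:+C, 6:-C, 7:+B, 8:-B, 9:-C, 10:-B, 11:-C, 12:-C, 13:-B, 14:-B, 15:-C
Rule 4 (eight consecutive points on the same side of the centre line) is satisfied at point 15.

rule 4 at point 15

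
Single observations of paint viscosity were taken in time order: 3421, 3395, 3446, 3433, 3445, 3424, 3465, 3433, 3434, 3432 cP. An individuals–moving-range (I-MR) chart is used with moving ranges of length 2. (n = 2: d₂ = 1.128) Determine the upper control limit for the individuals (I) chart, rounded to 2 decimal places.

3491.61

X̄ = (3421 + 3395 + 3446 + 3433 + 3445 + 3424 + 3465 + 3433 + 3434 + 3432) / 10 = 3432.8000
Moving ranges: 26, 51, 13, 12, 21, 41, 32, 1, 2; M̄R̄ = 199.0000 / 9 = 22.1111
UCL = X̄ + 3·M̄R̄/d₂ = 3432.8000 + 3 × 22.1111 / 1.128 = 3491.6061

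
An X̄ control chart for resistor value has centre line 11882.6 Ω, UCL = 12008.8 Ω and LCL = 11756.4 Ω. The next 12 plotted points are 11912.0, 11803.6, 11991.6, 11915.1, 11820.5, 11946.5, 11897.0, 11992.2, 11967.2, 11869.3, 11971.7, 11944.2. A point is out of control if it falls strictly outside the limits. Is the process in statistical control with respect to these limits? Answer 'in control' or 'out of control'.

All 12 points lie within [11756.4, 12008.8].

in control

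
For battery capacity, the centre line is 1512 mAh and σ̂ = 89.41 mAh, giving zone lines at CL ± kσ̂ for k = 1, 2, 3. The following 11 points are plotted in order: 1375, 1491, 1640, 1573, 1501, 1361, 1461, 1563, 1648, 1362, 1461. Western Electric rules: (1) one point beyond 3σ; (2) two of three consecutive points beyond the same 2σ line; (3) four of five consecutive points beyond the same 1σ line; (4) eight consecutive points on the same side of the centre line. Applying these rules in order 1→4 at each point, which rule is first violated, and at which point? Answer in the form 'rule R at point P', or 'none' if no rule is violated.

none

Zone of each point (C = within 1σ̂, B = 1σ̂–2σ̂, A = 2σ̂–3σ̂, * = beyond 3σ̂; sign = side of CL): 1:-B, 2:-C, 3:+B, 4:+C, 5:-C, 6:-B, 7:-C, 8:+C, 9:+B, 10:-B, 11:-C
No rule fires across all 11 points.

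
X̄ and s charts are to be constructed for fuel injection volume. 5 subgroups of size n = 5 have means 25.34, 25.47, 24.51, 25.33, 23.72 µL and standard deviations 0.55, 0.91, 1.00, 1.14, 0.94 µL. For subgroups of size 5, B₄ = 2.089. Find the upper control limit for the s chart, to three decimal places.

1.897

s̄ = (0.55 + 0.91 + 1.00 + 1.14 + 0.94) / 5 = 0.9080
UCL_s = B₄·s̄ = 2.089 × 0.9080 = 1.8968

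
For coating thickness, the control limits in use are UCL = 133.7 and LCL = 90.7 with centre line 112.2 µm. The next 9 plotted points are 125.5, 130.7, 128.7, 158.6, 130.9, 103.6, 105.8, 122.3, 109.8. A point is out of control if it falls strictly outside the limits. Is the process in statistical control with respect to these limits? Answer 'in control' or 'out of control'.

out of control

Compare each point to [90.7, 133.7]: sample 4 = 158.6 > UCL.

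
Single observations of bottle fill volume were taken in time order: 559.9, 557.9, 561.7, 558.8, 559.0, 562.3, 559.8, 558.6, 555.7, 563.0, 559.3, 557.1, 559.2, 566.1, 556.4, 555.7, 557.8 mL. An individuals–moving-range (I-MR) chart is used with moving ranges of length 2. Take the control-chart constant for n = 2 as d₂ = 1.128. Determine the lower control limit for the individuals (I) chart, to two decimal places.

550.42

X̄ = (559.9 + 557.9 + 561.7 + 558.8 + 559.0 + 562.3 + 559.8 + 558.6 + 555.7 + 563.0 + 559.3 + 557.1 + 559.2 + 566.1 + 556.4 + 555.7 + 557.8) / 17 = 559.3118
Moving ranges: 2.0, 3.8, 2.9, 0.2, 3.3, 2.5, 1.2, 2.9, 7.3, 3.7, 2.2, 2.1, 6.9, 9.7, 0.7, 2.1; M̄R̄ = 53.5000 / 16 = 3.3438
LCL = X̄ − 3·M̄R̄/d₂ = 559.3118 − 3 × 3.3438 / 1.128 = 550.4188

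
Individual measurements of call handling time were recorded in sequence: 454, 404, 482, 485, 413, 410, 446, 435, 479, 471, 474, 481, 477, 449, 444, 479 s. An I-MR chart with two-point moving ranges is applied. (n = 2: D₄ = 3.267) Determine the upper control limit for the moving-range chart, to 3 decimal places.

84.289

Moving ranges: 50, 78, 3, 72, 3, 36, 11, 44, 8, 3, 7, 4, 28, 5, 35; M̄R̄ = 387.0000 / 15 = 25.8000
UCL_MR = D₄·M̄R̄ = 3.267 × 25.8000 = 84.2886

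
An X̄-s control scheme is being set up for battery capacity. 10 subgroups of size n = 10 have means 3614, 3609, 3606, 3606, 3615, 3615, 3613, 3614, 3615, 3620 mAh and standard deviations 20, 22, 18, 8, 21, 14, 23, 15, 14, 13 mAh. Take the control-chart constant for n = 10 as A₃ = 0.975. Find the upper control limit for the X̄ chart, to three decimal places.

X̄̄ = (3614 + 3609 + 3606 + 3606 + 3615 + 3615 + 3613 + 3614 + 3615 + 3620) / 10 = 3612.7000
s̄ = (20 + 22 + 18 + 8 + 21 + 14 + 23 + 15 + 14 + 13) / 10 = 16.8000
UCL = X̄̄ + A₃·s̄ = 3612.7000 + 0.975 × 16.8000 = 3629.0800

3629.080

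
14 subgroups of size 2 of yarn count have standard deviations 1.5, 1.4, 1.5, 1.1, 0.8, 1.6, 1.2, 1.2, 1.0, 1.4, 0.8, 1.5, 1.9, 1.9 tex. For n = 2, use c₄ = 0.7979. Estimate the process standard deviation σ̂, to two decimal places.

1.68

s̄ = (1.5 + 1.4 + 1.5 + 1.1 + 0.8 + 1.6 + 1.2 + 1.2 + 1.0 + 1.4 + 0.8 + 1.5 + 1.9 + 1.9) / 14 = 1.3429
σ̂ = s̄ / c₄ = 1.3429 / 0.7979 = 1.6830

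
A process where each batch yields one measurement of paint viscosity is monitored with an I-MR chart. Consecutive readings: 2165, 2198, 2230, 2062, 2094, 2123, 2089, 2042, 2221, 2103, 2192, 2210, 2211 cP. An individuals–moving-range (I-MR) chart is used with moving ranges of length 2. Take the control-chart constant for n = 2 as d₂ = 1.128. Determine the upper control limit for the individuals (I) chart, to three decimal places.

X̄ = (2165 + 2198 + 2230 + 2062 + 2094 + 2123 + 2089 + 2042 + 2221 + 2103 + 2192 + 2210 + 2211) / 13 = 2149.2308
Moving ranges: 33, 32, 168, 32, 29, 34, 47, 179, 118, 89, 18, 1; M̄R̄ = 780.0000 / 12 = 65.0000
UCL = X̄ + 3·M̄R̄/d₂ = 2149.2308 + 3 × 65.0000 / 1.128 = 2322.1031

2322.103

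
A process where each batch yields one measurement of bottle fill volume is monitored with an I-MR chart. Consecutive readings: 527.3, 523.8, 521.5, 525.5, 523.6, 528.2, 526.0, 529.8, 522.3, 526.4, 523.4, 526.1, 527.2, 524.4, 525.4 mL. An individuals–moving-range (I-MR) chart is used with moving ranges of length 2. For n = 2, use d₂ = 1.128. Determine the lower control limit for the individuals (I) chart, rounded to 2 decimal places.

516.94

X̄ = (527.3 + 523.8 + 521.5 + 525.5 + 523.6 + 528.2 + 526.0 + 529.8 + 522.3 + 526.4 + 523.4 + 526.1 + 527.2 + 524.4 + 525.4) / 15 = 525.3933
Moving ranges: 3.5, 2.3, 4.0, 1.9, 4.6, 2.2, 3.8, 7.5, 4.1, 3.0, 2.7, 1.1, 2.8, 1.0; M̄R̄ = 44.5000 / 14 = 3.1786
LCL = X̄ − 3·M̄R̄/d₂ = 525.3933 − 3 × 3.1786 / 1.128 = 516.9397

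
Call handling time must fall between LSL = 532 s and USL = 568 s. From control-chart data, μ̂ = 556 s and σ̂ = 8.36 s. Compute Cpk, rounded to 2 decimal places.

Cpu = (USL − μ̂) / (3σ̂) = (568 − 556) / (3 × 8.36) = 0.4785; Cpl = (μ̂ − LSL) / (3σ̂) = (556 − 532) / (3 × 8.36) = 0.9569; Cpk = min(Cpu, Cpl) = 0.4785

0.48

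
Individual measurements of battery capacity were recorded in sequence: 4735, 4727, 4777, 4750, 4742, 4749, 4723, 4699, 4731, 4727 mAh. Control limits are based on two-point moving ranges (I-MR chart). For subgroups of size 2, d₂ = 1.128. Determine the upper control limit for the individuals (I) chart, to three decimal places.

X̄ = (4735 + 4727 + 4777 + 4750 + 4742 + 4749 + 4723 + 4699 + 4731 + 4727) / 10 = 4736.0000
Moving ranges: 8, 50, 27, 8, 7, 26, 24, 32, 4; M̄R̄ = 186.0000 / 9 = 20.6667
UCL = X̄ + 3·M̄R̄/d₂ = 4736.0000 + 3 × 20.6667 / 1.128 = 4790.9645

4790.965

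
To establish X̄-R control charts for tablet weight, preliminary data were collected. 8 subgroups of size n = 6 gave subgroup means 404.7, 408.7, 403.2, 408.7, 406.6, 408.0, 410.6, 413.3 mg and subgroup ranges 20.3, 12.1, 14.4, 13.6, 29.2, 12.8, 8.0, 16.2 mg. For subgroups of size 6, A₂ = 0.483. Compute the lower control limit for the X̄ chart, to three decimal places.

X̄̄ = (404.7 + 408.7 + 403.2 + 408.7 + 406.6 + 408.0 + 410.6 + 413.3) / 8 = 3263.8000 / 8 = 407.9750
R̄ = (20.3 + 12.1 + 14.4 + 13.6 + 29.2 + 12.8 + 8.0 + 16.2) / 8 = 126.6000 / 8 = 15.8250
LCL = X̄̄ − A₂·R̄ = 407.9750 − 0.483 × 15.8250 = 400.3315

400.332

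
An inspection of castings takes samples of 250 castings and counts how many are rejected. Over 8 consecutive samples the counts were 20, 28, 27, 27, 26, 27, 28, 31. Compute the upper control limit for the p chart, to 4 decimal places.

p̄ = Σdᵢ / (k·n) = 214 / (8 × 250) = 0.10700
UCL = p̄ + 3·√(p̄(1−p̄)/n) = 0.10700 + 3 × √(0.10700×0.89300/250) = 0.10700 + 3 × 0.01955 = 0.16565

0.1657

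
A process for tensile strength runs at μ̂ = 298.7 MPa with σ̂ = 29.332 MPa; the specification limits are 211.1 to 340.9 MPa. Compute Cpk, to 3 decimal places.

0.480

Cpu = (USL − μ̂) / (3σ̂) = (340.9 − 298.7) / (3 × 29.332) = 0.4796; Cpl = (μ̂ − LSL) / (3σ̂) = (298.7 − 211.1) / (3 × 29.332) = 0.9955; Cpk = min(Cpu, Cpl) = 0.4796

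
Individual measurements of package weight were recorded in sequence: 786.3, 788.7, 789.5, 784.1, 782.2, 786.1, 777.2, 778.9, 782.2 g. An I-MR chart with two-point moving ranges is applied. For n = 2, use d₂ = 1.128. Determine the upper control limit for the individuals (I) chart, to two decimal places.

793.32

X̄ = (786.3 + 788.7 + 789.5 + 784.1 + 782.2 + 786.1 + 777.2 + 778.9 + 782.2) / 9 = 783.9111
Moving ranges: 2.4, 0.8, 5.4, 1.9, 3.9, 8.9, 1.7, 3.3; M̄R̄ = 28.3000 / 8 = 3.5375
UCL = X̄ + 3·M̄R̄/d₂ = 783.9111 + 3 × 3.5375 / 1.128 = 793.3194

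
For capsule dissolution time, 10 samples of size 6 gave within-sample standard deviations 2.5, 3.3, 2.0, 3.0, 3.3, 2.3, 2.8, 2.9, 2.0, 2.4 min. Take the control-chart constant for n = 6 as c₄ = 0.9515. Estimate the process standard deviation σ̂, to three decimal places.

s̄ = (2.5 + 3.3 + 2.0 + 3.0 + 3.3 + 2.3 + 2.8 + 2.9 + 2.0 + 2.4) / 10 = 2.6500
σ̂ = s̄ / c₄ = 2.6500 / 0.9515 = 2.7851

2.785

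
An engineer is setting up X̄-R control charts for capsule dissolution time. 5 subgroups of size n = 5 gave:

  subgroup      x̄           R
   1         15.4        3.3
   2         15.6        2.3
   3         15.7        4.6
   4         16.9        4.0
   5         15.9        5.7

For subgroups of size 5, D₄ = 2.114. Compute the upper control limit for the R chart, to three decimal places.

8.414

R̄ = (3.3 + 2.3 + 4.6 + 4.0 + 5.7) / 5 = 19.9000 / 5 = 3.9800
UCL_R = D₄·R̄ = 2.114 × 3.9800 = 8.4137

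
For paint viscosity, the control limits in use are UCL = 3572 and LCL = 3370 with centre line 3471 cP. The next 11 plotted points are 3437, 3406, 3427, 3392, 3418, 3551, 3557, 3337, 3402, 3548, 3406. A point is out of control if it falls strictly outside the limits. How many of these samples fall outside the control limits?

1

Compare each point to [3370, 3572]: sample 8 = 3337 < LCL.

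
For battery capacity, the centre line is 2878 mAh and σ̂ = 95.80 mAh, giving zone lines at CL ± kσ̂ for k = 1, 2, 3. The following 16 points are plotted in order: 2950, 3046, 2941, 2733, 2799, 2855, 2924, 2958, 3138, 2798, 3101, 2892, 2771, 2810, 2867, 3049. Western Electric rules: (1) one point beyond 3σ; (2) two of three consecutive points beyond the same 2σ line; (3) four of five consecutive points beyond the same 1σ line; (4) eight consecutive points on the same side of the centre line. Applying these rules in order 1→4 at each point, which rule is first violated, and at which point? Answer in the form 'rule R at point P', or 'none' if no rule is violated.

Zone of each point (C = within 1σ̂, B = 1σ̂–2σ̂, A = 2σ̂–3σ̂, * = beyond 3σ̂; sign = side of CL): 1:+C, 2:+B, 3:+C, 4:-B, 5:-C, 6:-C, 7:+C, 8:+C, 9:+A, 10:-C, 11:+A, 12:+C, 13:-B, 14:-C, 15:-C, 16:+B
Rule 2 (two of three consecutive points beyond the same 2σ limit) is satisfied at point 11.

rule 2 at point 11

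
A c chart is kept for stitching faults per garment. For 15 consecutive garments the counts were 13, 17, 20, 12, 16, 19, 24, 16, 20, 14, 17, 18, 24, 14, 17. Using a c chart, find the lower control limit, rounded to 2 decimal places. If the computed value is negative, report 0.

4.89

c̄ = (13 + 17 + 20 + 12 + 16 + 19 + 24 + 16 + 20 + 14 + 17 + 18 + 24 + 14 + 17) / 15 = 261 / 15 = 17.4000
LCL = c̄ − 3√c̄ = 17.4000 − 3 × 4.1713 = 4.8860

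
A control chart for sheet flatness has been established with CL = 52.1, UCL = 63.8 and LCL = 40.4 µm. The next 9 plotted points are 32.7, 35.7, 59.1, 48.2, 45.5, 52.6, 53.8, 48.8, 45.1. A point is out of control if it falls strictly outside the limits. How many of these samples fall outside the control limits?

2

Compare each point to [40.4, 63.8]: sample 1 = 32.7 < LCL; sample 2 = 35.7 < LCL.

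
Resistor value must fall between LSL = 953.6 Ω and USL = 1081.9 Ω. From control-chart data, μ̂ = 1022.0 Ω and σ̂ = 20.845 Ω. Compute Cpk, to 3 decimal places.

Cpu = (USL − μ̂) / (3σ̂) = (1081.9 − 1022.0) / (3 × 20.845) = 0.9579; Cpl = (μ̂ − LSL) / (3σ̂) = (1022.0 − 953.6) / (3 × 20.845) = 1.0938; Cpk = min(Cpu, Cpl) = 0.9579

0.958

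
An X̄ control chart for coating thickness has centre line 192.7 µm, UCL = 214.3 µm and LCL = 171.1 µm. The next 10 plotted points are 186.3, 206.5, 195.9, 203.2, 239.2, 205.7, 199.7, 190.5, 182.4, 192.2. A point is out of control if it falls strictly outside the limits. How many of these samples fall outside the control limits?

1

Compare each point to [171.1, 214.3]: sample 5 = 239.2 > UCL.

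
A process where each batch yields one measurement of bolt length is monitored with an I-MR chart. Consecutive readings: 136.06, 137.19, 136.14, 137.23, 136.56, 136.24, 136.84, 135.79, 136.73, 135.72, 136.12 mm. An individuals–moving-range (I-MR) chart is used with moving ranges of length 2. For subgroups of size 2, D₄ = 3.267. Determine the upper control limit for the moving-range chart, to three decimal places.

2.699

Moving ranges: 1.13, 1.05, 1.09, 0.67, 0.32, 0.60, 1.05, 0.94, 1.01, 0.40; M̄R̄ = 8.2600 / 10 = 0.8260
UCL_MR = D₄·M̄R̄ = 3.267 × 0.8260 = 2.6985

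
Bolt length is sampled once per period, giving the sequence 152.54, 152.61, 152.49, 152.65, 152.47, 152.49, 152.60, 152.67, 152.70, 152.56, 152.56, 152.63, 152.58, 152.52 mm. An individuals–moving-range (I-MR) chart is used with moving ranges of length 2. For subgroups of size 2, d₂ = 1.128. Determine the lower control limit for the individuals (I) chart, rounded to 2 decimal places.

X̄ = (152.54 + 152.61 + 152.49 + 152.65 + 152.47 + 152.49 + 152.60 + 152.67 + 152.70 + 152.56 + 152.56 + 152.63 + 152.58 + 152.52) / 14 = 152.5764
Moving ranges: 0.07, 0.12, 0.16, 0.18, 0.02, 0.11, 0.07, 0.03, 0.14, 0.00, 0.07, 0.05, 0.06; M̄R̄ = 1.0800 / 13 = 0.0831
LCL = X̄ − 3·M̄R̄/d₂ = 152.5764 − 3 × 0.0831 / 1.128 = 152.3555

152.36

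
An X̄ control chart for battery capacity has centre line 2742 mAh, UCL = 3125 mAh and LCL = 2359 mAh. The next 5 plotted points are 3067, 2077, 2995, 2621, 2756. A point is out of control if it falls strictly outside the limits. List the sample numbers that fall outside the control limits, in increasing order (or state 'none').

2

Compare each point to [2359, 3125]: sample 2 = 2077 < LCL.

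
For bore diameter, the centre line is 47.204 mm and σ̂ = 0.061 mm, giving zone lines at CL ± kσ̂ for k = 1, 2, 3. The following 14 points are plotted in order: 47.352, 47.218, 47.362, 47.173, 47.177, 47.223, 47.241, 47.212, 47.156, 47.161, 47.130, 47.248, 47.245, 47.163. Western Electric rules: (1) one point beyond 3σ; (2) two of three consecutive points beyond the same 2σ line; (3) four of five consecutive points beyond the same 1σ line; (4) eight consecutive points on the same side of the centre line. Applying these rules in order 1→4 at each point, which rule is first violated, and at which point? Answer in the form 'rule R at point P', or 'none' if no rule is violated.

Zone of each point (C = within 1σ̂, B = 1σ̂–2σ̂, A = 2σ̂–3σ̂, * = beyond 3σ̂; sign = side of CL): 1:+A, 2:+C, 3:+A, 4:-C, 5:-C, 6:+C, 7:+C, 8:+C, 9:-C, 10:-C, 11:-B, 12:+C, 13:+C, 14:-C
Rule 2 (two of three consecutive points beyond the same 2σ limit) is satisfied at point 3.

rule 2 at point 3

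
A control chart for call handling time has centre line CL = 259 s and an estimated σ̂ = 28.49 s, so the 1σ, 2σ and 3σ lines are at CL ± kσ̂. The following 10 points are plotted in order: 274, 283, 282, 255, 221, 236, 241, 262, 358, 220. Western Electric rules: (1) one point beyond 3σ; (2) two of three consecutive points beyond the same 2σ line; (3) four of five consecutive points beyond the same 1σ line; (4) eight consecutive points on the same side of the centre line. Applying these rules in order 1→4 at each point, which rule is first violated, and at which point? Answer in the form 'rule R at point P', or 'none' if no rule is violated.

rule 1 at point 9

Zone of each point (C = within 1σ̂, B = 1σ̂–2σ̂, A = 2σ̂–3σ̂, * = beyond 3σ̂; sign = side of CL): 1:+C, 2:+C, 3:+C, 4:-C, 5:-B, 6:-C, 7:-C, 8:+C, 9:+*, 10:-B
Rule 1 (one point beyond the 3σ limits) is satisfied at point 9.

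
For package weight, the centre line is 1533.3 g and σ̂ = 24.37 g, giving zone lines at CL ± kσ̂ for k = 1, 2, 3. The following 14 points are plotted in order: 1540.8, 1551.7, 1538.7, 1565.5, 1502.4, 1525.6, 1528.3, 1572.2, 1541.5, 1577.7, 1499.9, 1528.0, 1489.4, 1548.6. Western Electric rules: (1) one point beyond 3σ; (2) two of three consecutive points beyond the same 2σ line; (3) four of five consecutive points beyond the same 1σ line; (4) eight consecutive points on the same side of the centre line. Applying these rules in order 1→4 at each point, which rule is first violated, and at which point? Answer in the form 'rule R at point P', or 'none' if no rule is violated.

Zone of each point (C = within 1σ̂, B = 1σ̂–2σ̂, A = 2σ̂–3σ̂, * = beyond 3σ̂; sign = side of CL): 1:+C, 2:+C, 3:+C, 4:+B, 5:-B, 6:-C, 7:-C, 8:+B, 9:+C, 10:+B, 11:-B, 12:-C, 13:-B, 14:+C
No rule fires across all 14 points.

none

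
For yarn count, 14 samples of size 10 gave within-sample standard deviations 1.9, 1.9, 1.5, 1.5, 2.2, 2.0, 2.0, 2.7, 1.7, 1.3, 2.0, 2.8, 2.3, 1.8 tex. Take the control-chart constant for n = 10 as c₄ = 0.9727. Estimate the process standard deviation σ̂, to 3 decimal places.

2.027

s̄ = (1.9 + 1.9 + 1.5 + 1.5 + 2.2 + 2.0 + 2.0 + 2.7 + 1.7 + 1.3 + 2.0 + 2.8 + 2.3 + 1.8) / 14 = 1.9714
σ̂ = s̄ / c₄ = 1.9714 / 0.9727 = 2.0268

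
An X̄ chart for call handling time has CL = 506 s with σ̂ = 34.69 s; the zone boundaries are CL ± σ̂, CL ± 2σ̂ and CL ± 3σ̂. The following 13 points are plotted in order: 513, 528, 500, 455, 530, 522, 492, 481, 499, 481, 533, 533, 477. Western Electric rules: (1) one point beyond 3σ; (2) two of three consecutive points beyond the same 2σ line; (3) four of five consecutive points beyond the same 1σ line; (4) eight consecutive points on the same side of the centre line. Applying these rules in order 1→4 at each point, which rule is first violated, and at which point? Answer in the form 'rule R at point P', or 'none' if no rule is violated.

none

Zone of each point (C = within 1σ̂, B = 1σ̂–2σ̂, A = 2σ̂–3σ̂, * = beyond 3σ̂; sign = side of CL): 1:+C, 2:+C, 3:-C, 4:-B, 5:+C, 6:+C, 7:-C, 8:-C, 9:-C, 10:-C, 11:+C, 12:+C, 13:-C
No rule fires across all 13 points.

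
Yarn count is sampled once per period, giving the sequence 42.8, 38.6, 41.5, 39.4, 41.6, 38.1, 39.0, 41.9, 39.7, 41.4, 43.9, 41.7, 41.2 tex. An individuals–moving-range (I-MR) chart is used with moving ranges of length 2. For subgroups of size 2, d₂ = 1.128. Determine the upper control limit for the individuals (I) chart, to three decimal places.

X̄ = (42.8 + 38.6 + 41.5 + 39.4 + 41.6 + 38.1 + 39.0 + 41.9 + 39.7 + 41.4 + 43.9 + 41.7 + 41.2) / 13 = 40.8308
Moving ranges: 4.2, 2.9, 2.1, 2.2, 3.5, 0.9, 2.9, 2.2, 1.7, 2.5, 2.2, 0.5; M̄R̄ = 27.8000 / 12 = 2.3167
UCL = X̄ + 3·M̄R̄/d₂ = 40.8308 + 3 × 2.3167 / 1.128 = 46.9921

46.992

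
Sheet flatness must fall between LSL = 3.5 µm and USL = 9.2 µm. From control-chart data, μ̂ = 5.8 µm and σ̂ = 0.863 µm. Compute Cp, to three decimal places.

Cp = (USL − LSL) / (6σ̂) = (9.2 − 3.5) / (6 × 0.863) = 5.7000 / 5.1780 = 1.1008

1.101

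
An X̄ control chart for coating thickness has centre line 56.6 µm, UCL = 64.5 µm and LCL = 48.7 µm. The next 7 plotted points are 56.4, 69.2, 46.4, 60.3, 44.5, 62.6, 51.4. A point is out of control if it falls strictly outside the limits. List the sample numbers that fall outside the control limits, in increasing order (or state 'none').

Compare each point to [48.7, 64.5]: sample 2 = 69.2 > UCL; sample 3 = 46.4 < LCL; sample 5 = 44.5 < LCL.

2, 3, 5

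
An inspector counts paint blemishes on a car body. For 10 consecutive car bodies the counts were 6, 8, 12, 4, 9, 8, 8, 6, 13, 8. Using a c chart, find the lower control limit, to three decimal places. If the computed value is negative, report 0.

0.000

c̄ = (6 + 8 + 12 + 4 + 9 + 8 + 8 + 6 + 13 + 8) / 10 = 82 / 10 = 8.2000
LCL = c̄ − 3√c̄ = 8.2000 − 3 × 2.8636 = -0.3907 → 0 (cannot be negative)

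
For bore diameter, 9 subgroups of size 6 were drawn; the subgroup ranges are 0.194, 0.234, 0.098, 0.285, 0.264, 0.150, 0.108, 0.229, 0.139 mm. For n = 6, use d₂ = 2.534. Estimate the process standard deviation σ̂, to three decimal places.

0.075

R̄ = (0.194 + 0.234 + 0.098 + 0.285 + 0.264 + 0.150 + 0.108 + 0.229 + 0.139) / 9 = 0.1890
σ̂ = R̄ / d₂ = 0.1890 / 2.534 = 0.0746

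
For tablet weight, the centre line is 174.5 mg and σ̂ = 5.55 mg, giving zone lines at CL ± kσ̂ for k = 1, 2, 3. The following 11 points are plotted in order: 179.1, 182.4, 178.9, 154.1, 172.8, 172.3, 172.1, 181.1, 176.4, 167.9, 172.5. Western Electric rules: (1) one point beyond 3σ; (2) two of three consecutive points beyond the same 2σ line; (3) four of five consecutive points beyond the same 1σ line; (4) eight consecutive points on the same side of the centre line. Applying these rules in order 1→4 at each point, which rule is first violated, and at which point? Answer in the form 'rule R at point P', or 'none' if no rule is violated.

rule 1 at point 4

Zone of each point (C = within 1σ̂, B = 1σ̂–2σ̂, A = 2σ̂–3σ̂, * = beyond 3σ̂; sign = side of CL): 1:+C, 2:+B, 3:+C, 4:-*, 5:-C, 6:-C, 7:-C, 8:+B, 9:+C, 10:-B, 11:-C
Rule 1 (one point beyond the 3σ limits) is satisfied at point 4.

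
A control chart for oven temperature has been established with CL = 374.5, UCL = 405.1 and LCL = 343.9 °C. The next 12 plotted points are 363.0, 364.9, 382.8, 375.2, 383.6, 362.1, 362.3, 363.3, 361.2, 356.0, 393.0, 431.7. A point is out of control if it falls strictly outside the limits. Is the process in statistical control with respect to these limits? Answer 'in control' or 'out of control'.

out of control

Compare each point to [343.9, 405.1]: sample 12 = 431.7 > UCL.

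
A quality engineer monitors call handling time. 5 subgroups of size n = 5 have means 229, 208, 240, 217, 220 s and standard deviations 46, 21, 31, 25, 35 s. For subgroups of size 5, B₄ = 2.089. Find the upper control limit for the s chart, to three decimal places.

66.012

s̄ = (46 + 21 + 31 + 25 + 35) / 5 = 31.6000
UCL_s = B₄·s̄ = 2.089 × 31.6000 = 66.0124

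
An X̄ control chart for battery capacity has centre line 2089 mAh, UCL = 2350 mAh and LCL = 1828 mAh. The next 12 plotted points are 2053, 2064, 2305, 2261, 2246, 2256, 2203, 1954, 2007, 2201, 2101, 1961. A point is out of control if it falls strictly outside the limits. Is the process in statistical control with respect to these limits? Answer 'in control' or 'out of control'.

in control

All 12 points lie within [1828, 2350].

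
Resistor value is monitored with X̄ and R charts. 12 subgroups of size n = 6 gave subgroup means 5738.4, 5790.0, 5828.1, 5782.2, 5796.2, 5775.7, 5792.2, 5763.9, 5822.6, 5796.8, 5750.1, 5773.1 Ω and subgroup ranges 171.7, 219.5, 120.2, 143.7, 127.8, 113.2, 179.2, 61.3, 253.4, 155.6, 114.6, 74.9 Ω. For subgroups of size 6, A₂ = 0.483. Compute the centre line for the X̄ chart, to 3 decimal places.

X̄̄ = (5738.4 + 5790.0 + 5828.1 + 5782.2 + 5796.2 + 5775.7 + 5792.2 + 5763.9 + 5822.6 + 5796.8 + 5750.1 + 5773.1) / 12 = 69409.3000 / 12 = 5784.1083
CL = X̄̄ = 5784.1083

5784.108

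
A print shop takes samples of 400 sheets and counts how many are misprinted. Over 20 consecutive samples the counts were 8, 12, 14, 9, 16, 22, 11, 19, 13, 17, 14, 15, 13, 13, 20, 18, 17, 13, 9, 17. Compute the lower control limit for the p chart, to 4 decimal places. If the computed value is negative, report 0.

p̄ = Σdᵢ / (k·n) = 290 / (20 × 400) = 0.03625
LCL = p̄ − 3·√(p̄(1−p̄)/n) = 0.03625 − 3 × 0.00935 = 0.00821

0.0082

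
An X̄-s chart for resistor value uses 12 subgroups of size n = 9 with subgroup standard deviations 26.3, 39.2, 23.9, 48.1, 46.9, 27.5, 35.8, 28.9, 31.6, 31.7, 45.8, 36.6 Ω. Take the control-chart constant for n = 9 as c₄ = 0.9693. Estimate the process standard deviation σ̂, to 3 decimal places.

s̄ = (26.3 + 39.2 + 23.9 + 48.1 + 46.9 + 27.5 + 35.8 + 28.9 + 31.6 + 31.7 + 45.8 + 36.6) / 12 = 35.1917
σ̂ = s̄ / c₄ = 35.1917 / 0.9693 = 36.3063

36.306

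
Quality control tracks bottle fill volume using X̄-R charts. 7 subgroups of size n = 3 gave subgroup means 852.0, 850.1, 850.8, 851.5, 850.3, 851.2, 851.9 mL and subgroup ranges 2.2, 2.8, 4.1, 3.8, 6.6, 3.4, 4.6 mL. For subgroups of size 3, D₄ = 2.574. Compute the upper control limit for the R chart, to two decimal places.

10.11

R̄ = (2.2 + 2.8 + 4.1 + 3.8 + 6.6 + 3.4 + 4.6) / 7 = 27.5000 / 7 = 3.9286
UCL_R = D₄·R̄ = 2.574 × 3.9286 = 10.1121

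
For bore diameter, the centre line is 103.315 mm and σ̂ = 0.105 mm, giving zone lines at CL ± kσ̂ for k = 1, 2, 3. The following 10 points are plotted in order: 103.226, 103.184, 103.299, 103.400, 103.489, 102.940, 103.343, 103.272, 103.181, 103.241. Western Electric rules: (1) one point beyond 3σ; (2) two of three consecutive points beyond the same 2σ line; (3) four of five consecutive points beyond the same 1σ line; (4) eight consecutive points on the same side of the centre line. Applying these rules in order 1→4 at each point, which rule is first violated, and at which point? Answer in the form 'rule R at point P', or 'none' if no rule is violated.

rule 1 at point 6

Zone of each point (C = within 1σ̂, B = 1σ̂–2σ̂, A = 2σ̂–3σ̂, * = beyond 3σ̂; sign = side of CL): 1:-C, 2:-B, 3:-C, 4:+C, 5:+B, 6:-*, 7:+C, 8:-C, 9:-B, 10:-C
Rule 1 (one point beyond the 3σ limits) is satisfied at point 6.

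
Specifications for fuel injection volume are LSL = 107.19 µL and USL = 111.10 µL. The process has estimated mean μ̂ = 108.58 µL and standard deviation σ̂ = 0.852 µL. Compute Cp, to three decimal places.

Cp = (USL − LSL) / (6σ̂) = (111.10 − 107.19) / (6 × 0.852) = 3.9100 / 5.1120 = 0.7649

0.765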